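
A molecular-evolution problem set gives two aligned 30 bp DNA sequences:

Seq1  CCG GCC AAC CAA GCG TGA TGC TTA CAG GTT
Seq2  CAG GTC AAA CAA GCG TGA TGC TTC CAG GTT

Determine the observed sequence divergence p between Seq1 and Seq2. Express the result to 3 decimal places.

0.133

Mismatches occur at site 2 (C↔A), site 5 (C↔T), site 9 (C↔A), site 24 (A↔C).
There are 4 differences over 30 sites, so p = 4/30 = 0.133.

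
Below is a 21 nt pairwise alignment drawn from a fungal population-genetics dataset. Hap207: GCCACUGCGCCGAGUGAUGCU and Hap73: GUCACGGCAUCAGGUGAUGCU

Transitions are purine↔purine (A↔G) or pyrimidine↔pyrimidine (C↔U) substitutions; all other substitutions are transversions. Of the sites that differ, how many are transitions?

5

Mismatches occur at site 2 (C↔U, transition), site 6 (U↔G, transversion), site 9 (G↔A, transition), site 10 (C↔U, transition), site 12 (G↔A, transition), site 13 (A↔G, transition).
Of the 6 differences, 5 transitions and 1 transversion, so the answer is 5.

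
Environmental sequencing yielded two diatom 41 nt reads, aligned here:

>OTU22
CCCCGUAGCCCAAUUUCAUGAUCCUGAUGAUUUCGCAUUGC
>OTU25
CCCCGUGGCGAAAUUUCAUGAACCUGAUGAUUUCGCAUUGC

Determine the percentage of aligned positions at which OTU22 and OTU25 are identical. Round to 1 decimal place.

90.2%

The sequences differ at positions 7 (A/G), 10 (C/G), 11 (C/A), 22 (U/A).
37 of the 41 sites match, so the percent identity is 37/41 × 100 = 90.2%.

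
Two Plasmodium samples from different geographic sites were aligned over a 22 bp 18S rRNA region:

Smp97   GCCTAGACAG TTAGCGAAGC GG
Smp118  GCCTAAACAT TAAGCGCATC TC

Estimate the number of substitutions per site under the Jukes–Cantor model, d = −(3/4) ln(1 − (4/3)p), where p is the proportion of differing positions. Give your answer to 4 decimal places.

0.4141

The sequences differ at positions 6 (G/A), 10 (G/T), 12 (T/A), 17 (A/C), 19 (G/T), 21 (G/T), 22 (G/C).
p = 7/22 = 0.318182.
d = −0.75 · ln(1 − (4/3)·0.318182) = −0.75 · ln(0.575757) = −0.75 · (-0.552070) = 0.4141.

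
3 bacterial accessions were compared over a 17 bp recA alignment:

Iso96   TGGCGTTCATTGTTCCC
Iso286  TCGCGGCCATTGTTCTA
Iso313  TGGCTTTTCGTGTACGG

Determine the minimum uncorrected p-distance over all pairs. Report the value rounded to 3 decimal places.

Pairwise Hamming distances:
  Iso96 vs Iso286: 5
  Iso96 vs Iso313: 7
  Iso286 vs Iso313: 10
The smallest is 5 mismatches, between Iso96 and Iso286; p = 5/17 = 0.294.

0.294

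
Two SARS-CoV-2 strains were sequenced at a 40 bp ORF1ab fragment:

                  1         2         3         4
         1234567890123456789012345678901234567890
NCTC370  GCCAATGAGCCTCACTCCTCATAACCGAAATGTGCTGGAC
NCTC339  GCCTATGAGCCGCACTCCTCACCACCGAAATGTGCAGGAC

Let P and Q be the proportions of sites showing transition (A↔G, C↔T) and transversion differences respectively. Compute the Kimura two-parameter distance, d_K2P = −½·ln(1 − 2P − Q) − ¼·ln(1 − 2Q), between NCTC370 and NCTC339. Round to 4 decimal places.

Differing sites — 4:A/T (Tv); 12:T/G (Tv); 22:T/C (Ti); 23:A/C (Tv); 36:T/A (Tv).
Of the 5 differences, 1 transition and 4 transversions over 40 sites: P = 1/40 = 0.025000, Q = 4/40 = 0.100000.
d = −0.5·ln(0.850000) − 0.25·ln(0.800000) = −0.5·(-0.162519) − 0.25·(-0.223144) = 0.1370.

0.1370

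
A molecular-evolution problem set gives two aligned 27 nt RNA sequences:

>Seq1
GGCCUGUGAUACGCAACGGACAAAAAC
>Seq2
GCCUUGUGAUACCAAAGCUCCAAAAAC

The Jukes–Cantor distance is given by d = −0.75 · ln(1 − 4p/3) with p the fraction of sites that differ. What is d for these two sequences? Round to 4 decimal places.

Mismatches occur at site 2 (G→C), site 4 (C→U), site 13 (G→C), site 14 (C→A), site 17 (C→G), site 18 (G→C), site 19 (G→U), site 20 (A→C).
p = 8/27 = 0.296296.
d = −0.75 · ln(1 − (4/3)·0.296296) = −0.75 · ln(0.604939) = −0.75 · (-0.502628) = 0.3770.

0.3770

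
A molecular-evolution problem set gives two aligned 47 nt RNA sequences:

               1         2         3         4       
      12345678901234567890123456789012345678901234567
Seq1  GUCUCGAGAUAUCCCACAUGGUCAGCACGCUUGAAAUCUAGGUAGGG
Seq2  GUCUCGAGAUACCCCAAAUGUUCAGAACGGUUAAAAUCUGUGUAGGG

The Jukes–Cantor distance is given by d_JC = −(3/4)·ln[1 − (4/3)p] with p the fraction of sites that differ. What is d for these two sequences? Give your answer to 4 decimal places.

0.1931

Differing sites — 12:U/C; 17:C/A; 21:G/U; 26:C/A; 30:C/G; 33:G/A; 40:A/G; 41:G/U.
p = 8/47 = 0.170213.
d = −0.75 · ln(1 − (4/3)·0.170213) = −0.75 · ln(0.773049) = −0.75 · (-0.257413) = 0.1931.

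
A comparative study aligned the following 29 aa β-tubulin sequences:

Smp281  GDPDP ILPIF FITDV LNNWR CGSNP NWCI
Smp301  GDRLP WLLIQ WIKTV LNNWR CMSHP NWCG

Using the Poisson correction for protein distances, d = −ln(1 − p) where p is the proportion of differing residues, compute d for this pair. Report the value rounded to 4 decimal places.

Differing sites — 3:P/R; 4:D/L; 6:I/W; 8:P/L; 10:F/Q; 11:F/W; 13:T/K; 14:D/T; 22:G/M; 24:N/H; 29:I/G.
p = 11/29 = 0.379310.
d = −ln(1 − 0.379310) = −ln(0.620690) = 0.4769.

0.4769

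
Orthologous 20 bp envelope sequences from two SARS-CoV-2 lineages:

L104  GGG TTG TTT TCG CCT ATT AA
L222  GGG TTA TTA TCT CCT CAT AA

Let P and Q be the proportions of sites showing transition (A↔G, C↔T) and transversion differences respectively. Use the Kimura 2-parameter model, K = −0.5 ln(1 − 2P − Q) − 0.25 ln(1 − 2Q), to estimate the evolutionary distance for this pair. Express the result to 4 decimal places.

0.3060

The sequences differ at positions 6 (G/A, transition), 9 (T/A, transversion), 12 (G/T, transversion), 16 (A/C, transversion), 17 (T/A, transversion).
Of the 5 differences, 1 transition and 4 transversions over 20 sites: P = 1/20 = 0.050000, Q = 4/20 = 0.200000.
d = −0.5·ln(0.700000) − 0.25·ln(0.600000) = −0.5·(-0.356675) − 0.25·(-0.510826) = 0.3060.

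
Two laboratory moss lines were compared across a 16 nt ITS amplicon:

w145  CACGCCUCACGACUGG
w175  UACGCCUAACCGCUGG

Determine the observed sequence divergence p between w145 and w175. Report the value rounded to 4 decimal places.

0.2500

Mismatches occur at site 1 (C→U), site 8 (C→A), site 11 (G→C), site 12 (A→G).
There are 4 differences over 16 sites, so p = 4/16 = 0.2500.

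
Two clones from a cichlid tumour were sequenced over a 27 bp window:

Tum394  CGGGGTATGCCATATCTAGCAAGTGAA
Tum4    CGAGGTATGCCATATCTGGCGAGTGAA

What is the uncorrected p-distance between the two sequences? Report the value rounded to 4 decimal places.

The sequences differ at positions 3 (G/A), 18 (A/G), 21 (A/G).
There are 3 differences over 27 sites, so p = 3/27 = 0.1111.

0.1111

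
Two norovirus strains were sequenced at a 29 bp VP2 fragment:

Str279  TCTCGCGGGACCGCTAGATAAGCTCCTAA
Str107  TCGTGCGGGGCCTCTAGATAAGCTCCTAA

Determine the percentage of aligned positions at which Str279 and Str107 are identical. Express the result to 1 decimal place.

86.2%

Mismatches occur at site 3 (T→G), site 4 (C→T), site 10 (A→G), site 13 (G→T).
25 of the 29 sites match, so the percent identity is 25/29 × 100 = 86.2%.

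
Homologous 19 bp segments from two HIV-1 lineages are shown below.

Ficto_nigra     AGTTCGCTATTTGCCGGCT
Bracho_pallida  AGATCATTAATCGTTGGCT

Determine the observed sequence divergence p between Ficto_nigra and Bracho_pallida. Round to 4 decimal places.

Differing sites — 3:T/A; 6:G/A; 7:C/T; 10:T/A; 12:T/C; 14:C/T; 15:C/T.
There are 7 differences over 19 sites, so p = 7/19 = 0.3684.

0.3684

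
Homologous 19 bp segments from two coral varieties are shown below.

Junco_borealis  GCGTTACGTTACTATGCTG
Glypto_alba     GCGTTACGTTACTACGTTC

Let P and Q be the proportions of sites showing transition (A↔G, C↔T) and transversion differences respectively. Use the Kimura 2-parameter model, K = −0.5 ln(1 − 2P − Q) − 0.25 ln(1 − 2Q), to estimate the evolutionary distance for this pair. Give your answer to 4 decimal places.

0.1805

The sequences differ at positions 15 (T/C, transition), 17 (C/T, transition), 19 (G/C, transversion).
Of the 3 differences, 2 transitions and 1 transversion over 19 sites: P = 2/19 = 0.105263, Q = 1/19 = 0.052632.
d = −0.5·ln(0.736842) − 0.25·ln(0.894736) = −0.5·(-0.305382) − 0.25·(-0.111227) = 0.1805.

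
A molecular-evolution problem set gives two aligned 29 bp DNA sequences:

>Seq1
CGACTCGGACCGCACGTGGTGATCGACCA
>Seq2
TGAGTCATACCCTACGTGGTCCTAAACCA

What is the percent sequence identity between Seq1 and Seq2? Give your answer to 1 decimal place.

65.5%

Mismatches occur at site 1 (C→T), site 4 (C→G), site 7 (G→A), site 8 (G→T), site 12 (G→C), site 13 (C→T), site 21 (G→C), site 22 (A→C), site 24 (C→A), site 25 (G→A).
19 of the 29 sites match, so the percent identity is 19/29 × 100 = 65.5%.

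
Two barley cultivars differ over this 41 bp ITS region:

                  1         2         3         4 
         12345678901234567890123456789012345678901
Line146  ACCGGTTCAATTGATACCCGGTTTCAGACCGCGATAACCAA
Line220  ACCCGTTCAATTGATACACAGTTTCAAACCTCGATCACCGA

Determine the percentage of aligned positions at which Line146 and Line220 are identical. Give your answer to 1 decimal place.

Differing sites — 4:G/C; 18:C/A; 20:G/A; 27:G/A; 31:G/T; 36:A/C; 40:A/G.
34 of the 41 sites match, so the percent identity is 34/41 × 100 = 82.9%.

82.9%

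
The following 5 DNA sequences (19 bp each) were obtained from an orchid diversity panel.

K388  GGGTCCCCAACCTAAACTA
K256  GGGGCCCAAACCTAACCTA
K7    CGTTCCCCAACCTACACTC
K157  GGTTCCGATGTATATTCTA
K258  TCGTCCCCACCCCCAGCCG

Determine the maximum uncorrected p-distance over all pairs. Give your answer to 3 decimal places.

Pairwise Hamming distances:
  K388 vs K256: 3
  K388 vs K7: 4
  K388 vs K157: 9
  K388 vs K258: 8
  K256 vs K7: 7
  K256 vs K157: 9
  K256 vs K258: 10
  K7 vs K157: 10
  K7 vs K258: 10
  K157 vs K258: 15
The largest is 15 mismatches, between K157 and K258; p = 15/19 = 0.789.

0.789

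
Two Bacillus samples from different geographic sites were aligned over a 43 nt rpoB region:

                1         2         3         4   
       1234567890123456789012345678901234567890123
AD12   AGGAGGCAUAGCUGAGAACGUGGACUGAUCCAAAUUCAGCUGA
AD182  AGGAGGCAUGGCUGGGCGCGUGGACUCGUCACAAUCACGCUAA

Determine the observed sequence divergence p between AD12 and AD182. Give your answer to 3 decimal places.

0.279

Mismatches occur at site 10 (A→G), site 15 (A→G), site 17 (A→C), site 18 (A→G), site 27 (G→C), site 28 (A→G), site 31 (C→A), site 32 (A→C), site 36 (U→C), site 37 (C→A), site 38 (A→C), site 42 (G→A).
There are 12 differences over 43 sites, so p = 12/43 = 0.279.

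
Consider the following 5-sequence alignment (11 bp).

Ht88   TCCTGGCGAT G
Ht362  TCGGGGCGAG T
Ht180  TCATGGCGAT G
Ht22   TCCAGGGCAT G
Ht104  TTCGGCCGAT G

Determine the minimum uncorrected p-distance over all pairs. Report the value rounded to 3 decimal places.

Pairwise Hamming distances:
  Ht88 vs Ht362: 4
  Ht88 vs Ht180: 1
  Ht88 vs Ht22: 3
  Ht88 vs Ht104: 3
  Ht362 vs Ht180: 4
  Ht362 vs Ht22: 6
  Ht362 vs Ht104: 5
  Ht180 vs Ht22: 4
  Ht180 vs Ht104: 4
  Ht22 vs Ht104: 5
The smallest is 1 mismatch, between Ht88 and Ht180; p = 1/11 = 0.091.

0.091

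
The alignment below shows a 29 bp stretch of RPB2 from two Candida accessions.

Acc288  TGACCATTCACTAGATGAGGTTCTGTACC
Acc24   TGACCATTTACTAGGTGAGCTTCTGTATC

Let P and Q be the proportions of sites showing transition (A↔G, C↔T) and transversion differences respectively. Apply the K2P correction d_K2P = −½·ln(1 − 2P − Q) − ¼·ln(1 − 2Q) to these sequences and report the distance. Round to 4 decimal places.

Differing sites — 9:C/T (Ti); 15:A/G (Ti); 20:G/C (Tv); 28:C/T (Ti).
Of the 4 differences, 3 transitions and 1 transversion over 29 sites: P = 3/29 = 0.103448, Q = 1/29 = 0.034483.
d = −0.5·ln(0.758621) − 0.25·ln(0.931034) = −0.5·(-0.276253) − 0.25·(-0.071459) = 0.1560.

0.1560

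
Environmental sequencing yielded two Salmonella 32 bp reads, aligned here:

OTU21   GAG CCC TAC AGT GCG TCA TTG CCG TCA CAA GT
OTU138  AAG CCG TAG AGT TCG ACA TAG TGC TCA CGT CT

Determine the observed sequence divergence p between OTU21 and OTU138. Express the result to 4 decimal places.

Differing sites — 1:G/A; 6:C/G; 9:C/G; 13:G/T; 16:T/A; 20:T/A; 22:C/T; 23:C/G; 24:G/C; 29:A/G; 30:A/T; 31:G/C.
There are 12 differences over 32 sites, so p = 12/32 = 0.3750.

0.3750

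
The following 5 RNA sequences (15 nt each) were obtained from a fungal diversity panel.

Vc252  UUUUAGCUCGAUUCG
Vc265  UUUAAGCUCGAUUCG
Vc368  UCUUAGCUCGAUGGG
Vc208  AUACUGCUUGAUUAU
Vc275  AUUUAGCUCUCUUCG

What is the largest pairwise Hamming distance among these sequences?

9

Pairwise Hamming distances:
  Vc252 vs Vc265: 1
  Vc252 vs Vc368: 3
  Vc252 vs Vc208: 7
  Vc252 vs Vc275: 3
  Vc265 vs Vc368: 4
  Vc265 vs Vc208: 7
  Vc265 vs Vc275: 4
  Vc368 vs Vc208: 9
  Vc368 vs Vc275: 6
  Vc208 vs Vc275: 8
The largest is 9, between Vc368 and Vc208.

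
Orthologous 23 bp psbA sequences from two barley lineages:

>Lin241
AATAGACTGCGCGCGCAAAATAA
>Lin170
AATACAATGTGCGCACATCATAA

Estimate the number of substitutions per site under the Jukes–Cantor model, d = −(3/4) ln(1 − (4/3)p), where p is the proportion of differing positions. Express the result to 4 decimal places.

The sequences differ at positions 5 (G/C), 7 (C/A), 10 (C/T), 15 (G/A), 18 (A/T), 19 (A/C).
p = 6/23 = 0.260870.
d = −0.75 · ln(1 − (4/3)·0.260870) = −0.75 · ln(0.652173) = −0.75 · (-0.427445) = 0.3206.

0.3206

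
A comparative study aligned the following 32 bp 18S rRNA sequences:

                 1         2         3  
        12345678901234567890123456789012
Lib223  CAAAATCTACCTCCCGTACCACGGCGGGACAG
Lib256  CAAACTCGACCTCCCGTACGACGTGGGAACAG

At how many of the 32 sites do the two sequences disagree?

The sequences differ at positions 5 (A/C), 8 (T/G), 20 (C/G), 24 (G/T), 25 (C/G), 28 (G/A).
That gives 6 mismatches out of 32 aligned sites, so the Hamming distance is 6.

6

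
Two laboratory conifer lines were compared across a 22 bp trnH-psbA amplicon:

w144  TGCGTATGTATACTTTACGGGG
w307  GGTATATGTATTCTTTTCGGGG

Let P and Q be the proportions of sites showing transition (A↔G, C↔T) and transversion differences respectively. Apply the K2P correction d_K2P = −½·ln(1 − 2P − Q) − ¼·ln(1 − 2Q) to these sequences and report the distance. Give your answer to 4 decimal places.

0.2711

Differing sites — 1:T/G (Tv); 3:C/T (Ti); 4:G/A (Ti); 12:A/T (Tv); 17:A/T (Tv).
Of the 5 differences, 2 transitions and 3 transversions over 22 sites: P = 2/22 = 0.090909, Q = 3/22 = 0.136364.
d = −0.5·ln(0.681818) − 0.25·ln(0.727272) = −0.5·(-0.382993) − 0.25·(-0.318455) = 0.2711.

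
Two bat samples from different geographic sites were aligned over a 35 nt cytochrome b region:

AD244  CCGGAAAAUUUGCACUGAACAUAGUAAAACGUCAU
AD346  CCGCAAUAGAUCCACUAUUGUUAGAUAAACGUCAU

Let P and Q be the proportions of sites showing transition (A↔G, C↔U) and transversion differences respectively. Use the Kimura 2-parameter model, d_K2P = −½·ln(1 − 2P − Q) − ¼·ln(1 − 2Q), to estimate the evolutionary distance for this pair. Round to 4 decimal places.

Differing sites — 4:G/C (Tv); 7:A/U (Tv); 9:U/G (Tv); 10:U/A (Tv); 12:G/C (Tv); 17:G/A (Ti); 18:A/U (Tv); 19:A/U (Tv); 20:C/G (Tv); 21:A/U (Tv); 25:U/A (Tv); 26:A/U (Tv).
Of the 12 differences, 1 transition and 11 transversions over 35 sites: P = 1/35 = 0.028571, Q = 11/35 = 0.314286.
d = −0.5·ln(0.628572) − 0.25·ln(0.371428) = −0.5·(-0.464305) − 0.25·(-0.990400) = 0.4798.

0.4798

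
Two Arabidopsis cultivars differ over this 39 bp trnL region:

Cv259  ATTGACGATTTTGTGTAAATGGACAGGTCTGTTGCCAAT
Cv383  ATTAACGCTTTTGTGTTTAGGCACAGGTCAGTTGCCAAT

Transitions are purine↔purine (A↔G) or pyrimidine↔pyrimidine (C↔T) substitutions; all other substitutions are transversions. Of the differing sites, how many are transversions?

Differing sites — 4:G/A (Ti); 8:A/C (Tv); 17:A/T (Tv); 18:A/T (Tv); 20:T/G (Tv); 22:G/C (Tv); 30:T/A (Tv).
Of the 7 differences, 1 transition and 6 transversions, so the answer is 6.

6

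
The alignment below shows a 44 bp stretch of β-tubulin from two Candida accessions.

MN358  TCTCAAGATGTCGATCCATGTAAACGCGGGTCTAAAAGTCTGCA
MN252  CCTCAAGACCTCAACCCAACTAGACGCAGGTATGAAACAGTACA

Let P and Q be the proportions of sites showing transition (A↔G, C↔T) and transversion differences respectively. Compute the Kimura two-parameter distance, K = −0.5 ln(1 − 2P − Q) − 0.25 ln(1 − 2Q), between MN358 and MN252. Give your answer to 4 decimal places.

Differing sites — 1:T/C (Ti); 9:T/C (Ti); 10:G/C (Tv); 13:G/A (Ti); 15:T/C (Ti); 19:T/A (Tv); 20:G/C (Tv); 23:A/G (Ti); 28:G/A (Ti); 32:C/A (Tv); 34:A/G (Ti); 38:G/C (Tv); 39:T/A (Tv); 40:C/G (Tv); 42:G/A (Ti).
Of the 15 differences, 8 transitions and 7 transversions over 44 sites: P = 8/44 = 0.181818, Q = 7/44 = 0.159091.
d = −0.5·ln(0.477273) − 0.25·ln(0.681818) = −0.5·(-0.739667) − 0.25·(-0.382993) = 0.4656.

0.4656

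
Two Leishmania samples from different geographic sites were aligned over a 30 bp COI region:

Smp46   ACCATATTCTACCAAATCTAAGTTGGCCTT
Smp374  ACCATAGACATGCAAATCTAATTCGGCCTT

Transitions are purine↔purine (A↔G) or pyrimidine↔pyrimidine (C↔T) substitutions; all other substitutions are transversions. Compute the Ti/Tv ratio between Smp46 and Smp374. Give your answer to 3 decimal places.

0.167

Differing sites — 7:T/G (Tv); 8:T/A (Tv); 10:T/A (Tv); 11:A/T (Tv); 12:C/G (Tv); 22:G/T (Tv); 24:T/C (Ti).
Of the 7 differences, 1 transition and 6 transversions, so Ti/Tv = 1/6 = 0.167.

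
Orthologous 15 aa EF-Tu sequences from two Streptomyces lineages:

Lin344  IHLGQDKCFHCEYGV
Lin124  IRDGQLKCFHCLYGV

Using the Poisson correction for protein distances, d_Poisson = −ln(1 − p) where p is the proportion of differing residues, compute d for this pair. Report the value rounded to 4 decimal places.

Differing sites — 2:H/R; 3:L/D; 6:D/L; 12:E/L.
p = 4/15 = 0.266667.
d = −ln(1 − 0.266667) = −ln(0.733333) = 0.3102.

0.3102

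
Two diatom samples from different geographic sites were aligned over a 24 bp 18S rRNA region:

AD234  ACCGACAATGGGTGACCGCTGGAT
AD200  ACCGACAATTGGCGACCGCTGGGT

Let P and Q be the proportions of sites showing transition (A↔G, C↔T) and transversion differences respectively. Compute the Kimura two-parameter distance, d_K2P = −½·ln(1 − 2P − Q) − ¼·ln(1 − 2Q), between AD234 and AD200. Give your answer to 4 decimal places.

The sequences differ at positions 10 (G/T, transversion), 13 (T/C, transition), 23 (A/G, transition).
Of the 3 differences, 2 transitions and 1 transversion over 24 sites: P = 2/24 = 0.083333, Q = 1/24 = 0.041667.
d = −0.5·ln(0.791667) − 0.25·ln(0.916666) = −0.5·(-0.233614) − 0.25·(-0.087012) = 0.1386.

0.1386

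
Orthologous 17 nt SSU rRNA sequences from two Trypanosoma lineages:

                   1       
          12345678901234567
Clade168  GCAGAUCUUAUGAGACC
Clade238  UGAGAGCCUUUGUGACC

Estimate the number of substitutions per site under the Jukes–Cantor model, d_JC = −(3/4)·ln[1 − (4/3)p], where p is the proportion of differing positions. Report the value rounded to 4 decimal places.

0.4770

The sequences differ at positions 1 (G/U), 2 (C/G), 6 (U/G), 8 (U/C), 10 (A/U), 13 (A/U).
p = 6/17 = 0.352941.
d = −0.75 · ln(1 − (4/3)·0.352941) = −0.75 · ln(0.529412) = −0.75 · (-0.635988) = 0.4770.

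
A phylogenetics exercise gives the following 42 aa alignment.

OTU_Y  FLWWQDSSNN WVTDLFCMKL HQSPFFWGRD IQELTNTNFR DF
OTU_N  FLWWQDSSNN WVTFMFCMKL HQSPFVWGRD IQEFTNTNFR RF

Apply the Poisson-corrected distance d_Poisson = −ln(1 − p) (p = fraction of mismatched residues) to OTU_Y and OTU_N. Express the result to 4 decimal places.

Differing sites — 14:D/F; 15:L/M; 26:F/V; 34:L/F; 41:D/R.
p = 5/42 = 0.119048.
d = −ln(1 − 0.119048) = −ln(0.880952) = 0.1268.

0.1268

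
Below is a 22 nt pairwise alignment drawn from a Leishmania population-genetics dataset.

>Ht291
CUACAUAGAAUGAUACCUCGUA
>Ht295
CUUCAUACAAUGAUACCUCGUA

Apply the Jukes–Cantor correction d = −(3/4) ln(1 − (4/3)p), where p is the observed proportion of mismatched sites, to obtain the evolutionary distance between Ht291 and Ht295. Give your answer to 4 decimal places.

Mismatches occur at site 3 (A/U), site 8 (G/C).
p = 2/22 = 0.090909.
d = −0.75 · ln(1 − (4/3)·0.090909) = −0.75 · ln(0.878788) = −0.75 · (-0.129212) = 0.0969.

0.0969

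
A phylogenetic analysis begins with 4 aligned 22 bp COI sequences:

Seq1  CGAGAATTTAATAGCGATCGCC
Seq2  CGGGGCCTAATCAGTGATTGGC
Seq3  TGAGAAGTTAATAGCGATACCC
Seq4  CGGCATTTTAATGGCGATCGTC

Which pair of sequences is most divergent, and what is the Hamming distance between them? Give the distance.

12

Pairwise Hamming distances:
  Seq1 vs Seq2: 10
  Seq1 vs Seq3: 4
  Seq1 vs Seq4: 5
  Seq2 vs Seq3: 12
  Seq2 vs Seq4: 11
  Seq3 vs Seq4: 9
The largest is 12, between Seq2 and Seq3.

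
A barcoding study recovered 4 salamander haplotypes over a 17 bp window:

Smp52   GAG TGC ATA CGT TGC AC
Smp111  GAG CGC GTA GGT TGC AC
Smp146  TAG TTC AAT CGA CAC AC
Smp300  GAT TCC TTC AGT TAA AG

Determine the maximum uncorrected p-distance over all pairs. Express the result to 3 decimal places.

Pairwise Hamming distances:
  Smp52 vs Smp111: 3
  Smp52 vs Smp146: 7
  Smp52 vs Smp300: 8
  Smp111 vs Smp146: 10
  Smp111 vs Smp300: 9
  Smp146 vs Smp300: 11
The largest is 11 mismatches, between Smp146 and Smp300; p = 11/17 = 0.647.

0.647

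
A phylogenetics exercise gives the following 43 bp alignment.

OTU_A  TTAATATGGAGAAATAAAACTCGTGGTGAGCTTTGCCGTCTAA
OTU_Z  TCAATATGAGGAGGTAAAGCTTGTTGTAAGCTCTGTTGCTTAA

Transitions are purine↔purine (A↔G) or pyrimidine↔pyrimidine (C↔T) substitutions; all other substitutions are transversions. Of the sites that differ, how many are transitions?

Mismatches occur at site 2 (T↔C, transition), site 9 (G↔A, transition), site 10 (A↔G, transition), site 13 (A↔G, transition), site 14 (A↔G, transition), site 19 (A↔G, transition), site 22 (C↔T, transition), site 25 (G↔T, transversion), site 28 (G↔A, transition), site 33 (T↔C, transition), site 36 (C↔T, transition), site 37 (C↔T, transition), site 39 (T↔C, transition), site 40 (C↔T, transition).
Of the 14 differences, 13 transitions and 1 transversion, so the answer is 13.

13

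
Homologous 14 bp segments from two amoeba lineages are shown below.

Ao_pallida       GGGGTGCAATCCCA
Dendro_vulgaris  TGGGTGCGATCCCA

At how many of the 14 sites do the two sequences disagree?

The sequences differ at positions 1 (G/T), 8 (A/G).
That gives 2 mismatches out of 14 aligned sites, so the Hamming distance is 2.

2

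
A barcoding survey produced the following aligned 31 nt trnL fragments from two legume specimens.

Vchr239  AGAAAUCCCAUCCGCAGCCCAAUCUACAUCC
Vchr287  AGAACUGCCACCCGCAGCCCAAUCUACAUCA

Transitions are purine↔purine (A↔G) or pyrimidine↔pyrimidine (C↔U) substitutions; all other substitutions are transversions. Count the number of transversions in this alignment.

Mismatches occur at site 5 (A↔C, transversion), site 7 (C↔G, transversion), site 11 (U↔C, transition), site 31 (C↔A, transversion).
Of the 4 differences, 1 transition and 3 transversions, so the answer is 3.

3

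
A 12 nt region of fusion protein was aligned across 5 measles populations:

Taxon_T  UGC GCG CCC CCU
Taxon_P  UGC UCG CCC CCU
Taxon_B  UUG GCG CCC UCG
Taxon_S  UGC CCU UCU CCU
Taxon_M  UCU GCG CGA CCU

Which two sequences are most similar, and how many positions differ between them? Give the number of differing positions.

1

Pairwise Hamming distances:
  Taxon_T vs Taxon_P: 1
  Taxon_T vs Taxon_B: 4
  Taxon_T vs Taxon_S: 4
  Taxon_T vs Taxon_M: 4
  Taxon_P vs Taxon_B: 5
  Taxon_P vs Taxon_S: 4
  Taxon_P vs Taxon_M: 5
  Taxon_B vs Taxon_S: 8
  Taxon_B vs Taxon_M: 6
  Taxon_S vs Taxon_M: 7
The smallest is 1, between Taxon_T and Taxon_P.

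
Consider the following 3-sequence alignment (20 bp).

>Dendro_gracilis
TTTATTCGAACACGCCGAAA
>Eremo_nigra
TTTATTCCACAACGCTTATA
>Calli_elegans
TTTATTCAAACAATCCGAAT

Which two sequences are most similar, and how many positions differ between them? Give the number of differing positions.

Pairwise Hamming distances:
  Dendro_gracilis vs Eremo_nigra: 6
  Dendro_gracilis vs Calli_elegans: 4
  Eremo_nigra vs Calli_elegans: 9
The smallest is 4, between Dendro_gracilis and Calli_elegans.

4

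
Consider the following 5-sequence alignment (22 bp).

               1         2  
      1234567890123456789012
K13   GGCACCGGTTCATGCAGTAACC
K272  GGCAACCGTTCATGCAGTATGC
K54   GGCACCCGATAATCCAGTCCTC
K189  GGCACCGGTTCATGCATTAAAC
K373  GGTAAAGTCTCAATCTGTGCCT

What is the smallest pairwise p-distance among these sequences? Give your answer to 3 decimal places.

0.091

Pairwise Hamming distances:
  K13 vs K272: 4
  K13 vs K54: 7
  K13 vs K189: 2
  K13 vs K373: 11
  K272 vs K54: 7
  K272 vs K189: 5
  K272 vs K373: 12
  K54 vs K189: 8
  K54 vs K373: 13
  K189 vs K373: 13
The smallest is 2 mismatches, between K13 and K189; p = 2/22 = 0.091.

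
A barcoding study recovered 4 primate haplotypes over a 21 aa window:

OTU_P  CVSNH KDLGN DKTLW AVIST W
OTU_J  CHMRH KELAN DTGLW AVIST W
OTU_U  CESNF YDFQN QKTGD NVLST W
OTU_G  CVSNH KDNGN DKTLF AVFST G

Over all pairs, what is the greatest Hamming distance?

15

Pairwise Hamming distances:
  OTU_P vs OTU_J: 7
  OTU_P vs OTU_U: 10
  OTU_P vs OTU_G: 4
  OTU_J vs OTU_U: 15
  OTU_J vs OTU_G: 11
  OTU_U vs OTU_G: 11
The largest is 15, between OTU_J and OTU_U.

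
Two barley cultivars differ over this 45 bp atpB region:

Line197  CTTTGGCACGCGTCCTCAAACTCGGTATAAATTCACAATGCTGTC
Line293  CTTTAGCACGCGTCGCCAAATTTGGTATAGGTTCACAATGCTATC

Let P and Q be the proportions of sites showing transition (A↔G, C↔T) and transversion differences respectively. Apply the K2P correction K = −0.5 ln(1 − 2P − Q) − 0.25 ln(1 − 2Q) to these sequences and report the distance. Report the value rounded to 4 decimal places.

0.2141

Differing sites — 5:G/A (Ti); 15:C/G (Tv); 16:T/C (Ti); 21:C/T (Ti); 23:C/T (Ti); 30:A/G (Ti); 31:A/G (Ti); 43:G/A (Ti).
Of the 8 differences, 7 transitions and 1 transversion over 45 sites: P = 7/45 = 0.155556, Q = 1/45 = 0.022222.
d = −0.5·ln(0.666666) − 0.25·ln(0.955556) = −0.5·(-0.405466) − 0.25·(-0.045462) = 0.2141.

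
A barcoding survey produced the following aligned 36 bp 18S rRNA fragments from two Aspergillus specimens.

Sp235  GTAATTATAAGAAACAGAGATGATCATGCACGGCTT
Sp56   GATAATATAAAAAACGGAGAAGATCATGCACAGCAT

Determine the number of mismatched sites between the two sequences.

Differing sites — 2:T/A; 3:A/T; 5:T/A; 11:G/A; 16:A/G; 21:T/A; 32:G/A; 35:T/A.
That gives 8 mismatches out of 36 aligned sites, so the Hamming distance is 8.

8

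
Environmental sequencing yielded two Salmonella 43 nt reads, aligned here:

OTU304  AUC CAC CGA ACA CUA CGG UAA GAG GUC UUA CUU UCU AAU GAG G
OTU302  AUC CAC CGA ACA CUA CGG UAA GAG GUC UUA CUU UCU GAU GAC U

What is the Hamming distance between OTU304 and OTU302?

Differing sites — 37:A/G; 42:G/C; 43:G/U.
That gives 3 mismatches out of 43 aligned sites, so the Hamming distance is 3.

3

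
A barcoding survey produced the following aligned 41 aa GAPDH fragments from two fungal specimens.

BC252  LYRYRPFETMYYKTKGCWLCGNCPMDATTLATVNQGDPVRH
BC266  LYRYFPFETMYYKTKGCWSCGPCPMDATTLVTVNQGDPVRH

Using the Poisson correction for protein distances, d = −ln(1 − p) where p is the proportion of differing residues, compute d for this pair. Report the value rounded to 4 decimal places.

Differing sites — 5:R/F; 19:L/S; 22:N/P; 31:A/V.
p = 4/41 = 0.097561.
d = −ln(1 − 0.097561) = −ln(0.902439) = 0.1027.

0.1027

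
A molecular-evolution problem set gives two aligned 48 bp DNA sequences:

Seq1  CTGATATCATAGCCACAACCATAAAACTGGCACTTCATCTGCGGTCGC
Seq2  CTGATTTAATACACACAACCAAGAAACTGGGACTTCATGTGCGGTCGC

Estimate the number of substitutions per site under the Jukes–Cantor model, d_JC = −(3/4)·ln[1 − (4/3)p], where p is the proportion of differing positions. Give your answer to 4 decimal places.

Differing sites — 6:A/T; 8:C/A; 12:G/C; 13:C/A; 22:T/A; 23:A/G; 31:C/G; 39:C/G.
p = 8/48 = 0.166667.
d = −0.75 · ln(1 − (4/3)·0.166667) = −0.75 · ln(0.777777) = −0.75 · (-0.251315) = 0.1885.

0.1885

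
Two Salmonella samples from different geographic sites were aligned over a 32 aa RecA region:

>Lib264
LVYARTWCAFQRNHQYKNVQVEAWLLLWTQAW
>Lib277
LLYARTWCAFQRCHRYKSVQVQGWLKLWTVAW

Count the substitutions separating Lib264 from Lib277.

Differing sites — 2:V/L; 13:N/C; 15:Q/R; 18:N/S; 22:E/Q; 23:A/G; 26:L/K; 30:Q/V.
That gives 8 mismatches out of 32 aligned sites, so the Hamming distance is 8.

8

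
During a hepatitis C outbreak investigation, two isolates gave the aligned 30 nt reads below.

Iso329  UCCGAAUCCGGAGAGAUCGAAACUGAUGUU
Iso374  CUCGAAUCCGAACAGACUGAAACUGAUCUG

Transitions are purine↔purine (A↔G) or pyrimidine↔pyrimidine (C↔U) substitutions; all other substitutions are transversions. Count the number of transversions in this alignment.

3

Differing sites — 1:U/C (Ti); 2:C/U (Ti); 11:G/A (Ti); 13:G/C (Tv); 17:U/C (Ti); 18:C/U (Ti); 28:G/C (Tv); 30:U/G (Tv).
Of the 8 differences, 5 transitions and 3 transversions, so the answer is 3.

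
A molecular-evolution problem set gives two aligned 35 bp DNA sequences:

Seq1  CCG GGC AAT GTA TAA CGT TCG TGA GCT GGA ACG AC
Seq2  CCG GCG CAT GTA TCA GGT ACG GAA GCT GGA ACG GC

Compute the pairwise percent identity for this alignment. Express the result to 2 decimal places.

Mismatches occur at site 5 (G↔C), site 6 (C↔G), site 7 (A↔C), site 14 (A↔C), site 16 (C↔G), site 19 (T↔A), site 22 (T↔G), site 23 (G↔A), site 34 (A↔G).
26 of the 35 sites match, so the percent identity is 26/35 × 100 = 74.29%.

74.29%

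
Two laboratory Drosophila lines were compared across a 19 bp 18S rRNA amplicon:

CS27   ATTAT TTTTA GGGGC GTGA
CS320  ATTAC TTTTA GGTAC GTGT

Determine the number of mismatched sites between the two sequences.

The sequences differ at positions 5 (T/C), 13 (G/T), 14 (G/A), 19 (A/T).
That gives 4 mismatches out of 19 aligned sites, so the Hamming distance is 4.

4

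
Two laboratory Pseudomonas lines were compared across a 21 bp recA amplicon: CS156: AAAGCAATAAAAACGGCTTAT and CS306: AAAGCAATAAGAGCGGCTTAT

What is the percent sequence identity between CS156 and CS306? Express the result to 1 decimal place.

The sequences differ at positions 11 (A/G), 13 (A/G).
19 of the 21 sites match, so the percent identity is 19/21 × 100 = 90.5%.

90.5%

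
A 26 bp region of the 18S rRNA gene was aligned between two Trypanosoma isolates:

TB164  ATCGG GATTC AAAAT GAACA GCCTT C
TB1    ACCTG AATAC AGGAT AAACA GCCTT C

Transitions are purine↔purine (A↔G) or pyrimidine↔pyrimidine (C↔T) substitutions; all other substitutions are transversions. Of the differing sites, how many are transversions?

Mismatches occur at site 2 (T→C, transition), site 4 (G→T, transversion), site 6 (G→A, transition), site 9 (T→A, transversion), site 12 (A→G, transition), site 13 (A→G, transition), site 16 (G→A, transition).
Of the 7 differences, 5 transitions and 2 transversions, so the answer is 2.

2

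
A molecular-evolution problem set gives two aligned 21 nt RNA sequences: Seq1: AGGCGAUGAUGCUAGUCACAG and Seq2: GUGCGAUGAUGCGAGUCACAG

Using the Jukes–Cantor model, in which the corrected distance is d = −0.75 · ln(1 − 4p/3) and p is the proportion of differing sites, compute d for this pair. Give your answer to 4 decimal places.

Differing sites — 1:A/G; 2:G/U; 13:U/G.
p = 3/21 = 0.142857.
d = −0.75 · ln(1 − (4/3)·0.142857) = −0.75 · ln(0.809524) = −0.75 · (-0.211309) = 0.1585.

0.1585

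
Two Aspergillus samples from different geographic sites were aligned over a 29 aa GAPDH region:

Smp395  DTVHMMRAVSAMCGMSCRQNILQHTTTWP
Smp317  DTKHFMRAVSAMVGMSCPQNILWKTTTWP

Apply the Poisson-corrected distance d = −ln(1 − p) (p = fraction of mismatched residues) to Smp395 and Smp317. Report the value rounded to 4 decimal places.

0.2318

The sequences differ at positions 3 (V/K), 5 (M/F), 13 (C/V), 18 (R/P), 23 (Q/W), 24 (H/K).
p = 6/29 = 0.206897.
d = −ln(1 − 0.206897) = −ln(0.793103) = 0.2318.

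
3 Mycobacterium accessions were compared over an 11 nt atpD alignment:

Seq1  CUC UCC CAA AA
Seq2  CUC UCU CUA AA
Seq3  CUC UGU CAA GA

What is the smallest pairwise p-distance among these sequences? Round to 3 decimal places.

Pairwise Hamming distances:
  Seq1 vs Seq2: 2
  Seq1 vs Seq3: 3
  Seq2 vs Seq3: 3
The smallest is 2 mismatches, between Seq1 and Seq2; p = 2/11 = 0.182.

0.182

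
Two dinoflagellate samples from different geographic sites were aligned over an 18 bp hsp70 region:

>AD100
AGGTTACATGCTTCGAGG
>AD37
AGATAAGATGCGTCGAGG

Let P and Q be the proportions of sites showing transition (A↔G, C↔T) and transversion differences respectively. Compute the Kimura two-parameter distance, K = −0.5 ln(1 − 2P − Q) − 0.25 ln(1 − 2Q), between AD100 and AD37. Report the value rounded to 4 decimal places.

0.2641

Mismatches occur at site 3 (G→A, transition), site 5 (T→A, transversion), site 7 (C→G, transversion), site 12 (T→G, transversion).
Of the 4 differences, 1 transition and 3 transversions over 18 sites: P = 1/18 = 0.055556, Q = 3/18 = 0.166667.
d = −0.5·ln(0.722221) − 0.25·ln(0.666666) = −0.5·(-0.325424) − 0.25·(-0.405466) = 0.2641.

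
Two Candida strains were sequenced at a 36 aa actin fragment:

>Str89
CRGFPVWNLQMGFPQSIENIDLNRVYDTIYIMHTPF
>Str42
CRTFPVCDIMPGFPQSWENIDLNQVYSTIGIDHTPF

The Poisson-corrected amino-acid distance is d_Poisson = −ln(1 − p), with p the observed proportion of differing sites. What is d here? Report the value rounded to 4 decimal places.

0.3646

Mismatches occur at site 3 (G→T), site 7 (W→C), site 8 (N→D), site 9 (L→I), site 10 (Q→M), site 11 (M→P), site 17 (I→W), site 24 (R→Q), site 27 (D→S), site 30 (Y→G), site 32 (M→D).
p = 11/36 = 0.305556.
d = −ln(1 − 0.305556) = −ln(0.694444) = 0.3646.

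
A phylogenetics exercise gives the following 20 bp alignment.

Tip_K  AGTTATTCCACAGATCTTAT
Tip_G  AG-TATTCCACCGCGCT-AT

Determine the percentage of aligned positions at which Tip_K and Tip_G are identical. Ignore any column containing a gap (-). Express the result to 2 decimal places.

83.33%

Excluding the 2 gap columns leaves 18 comparable sites.
Differing sites — 12:A/C; 14:A/C; 15:T/G.
15 of the 18 comparable sites match, so the percent identity is 15/18 × 100 = 83.33%.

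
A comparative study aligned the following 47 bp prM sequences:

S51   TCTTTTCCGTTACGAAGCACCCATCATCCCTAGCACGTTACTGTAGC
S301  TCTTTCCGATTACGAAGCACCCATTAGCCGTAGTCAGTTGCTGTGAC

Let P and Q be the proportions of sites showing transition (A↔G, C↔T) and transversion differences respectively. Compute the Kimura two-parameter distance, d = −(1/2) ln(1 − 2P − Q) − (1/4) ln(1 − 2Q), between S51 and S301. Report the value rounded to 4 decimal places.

The sequences differ at positions 6 (T/C, transition), 8 (C/G, transversion), 9 (G/A, transition), 25 (C/T, transition), 27 (T/G, transversion), 30 (C/G, transversion), 34 (C/T, transition), 35 (A/C, transversion), 36 (C/A, transversion), 40 (A/G, transition), 45 (A/G, transition), 46 (G/A, transition).
Of the 12 differences, 7 transitions and 5 transversions over 47 sites: P = 7/47 = 0.148936, Q = 5/47 = 0.106383.
d = −0.5·ln(0.595745) − 0.25·ln(0.787234) = −0.5·(-0.517943) − 0.25·(-0.239230) = 0.3188.

0.3188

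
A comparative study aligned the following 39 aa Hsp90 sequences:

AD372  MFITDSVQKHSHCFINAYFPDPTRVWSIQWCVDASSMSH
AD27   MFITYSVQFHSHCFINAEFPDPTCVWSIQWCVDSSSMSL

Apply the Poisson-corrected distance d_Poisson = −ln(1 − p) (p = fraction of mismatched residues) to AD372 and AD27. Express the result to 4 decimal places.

Differing sites — 5:D/Y; 9:K/F; 18:Y/E; 24:R/C; 34:A/S; 39:H/L.
p = 6/39 = 0.153846.
d = −ln(1 − 0.153846) = −ln(0.846154) = 0.1671.

0.1671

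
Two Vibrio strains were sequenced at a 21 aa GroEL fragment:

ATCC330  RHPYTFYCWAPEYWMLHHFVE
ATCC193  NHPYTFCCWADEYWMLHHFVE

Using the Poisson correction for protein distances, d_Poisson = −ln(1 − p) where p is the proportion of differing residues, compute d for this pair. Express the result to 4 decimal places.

0.1542

Differing sites — 1:R/N; 7:Y/C; 11:P/D.
p = 3/21 = 0.142857.
d = −ln(1 − 0.142857) = −ln(0.857143) = 0.1542.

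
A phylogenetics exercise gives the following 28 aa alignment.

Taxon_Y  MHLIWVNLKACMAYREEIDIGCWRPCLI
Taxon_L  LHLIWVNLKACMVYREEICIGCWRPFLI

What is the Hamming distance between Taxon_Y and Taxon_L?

4

The sequences differ at positions 1 (M/L), 13 (A/V), 19 (D/C), 26 (C/F).
That gives 4 mismatches out of 28 aligned sites, so the Hamming distance is 4.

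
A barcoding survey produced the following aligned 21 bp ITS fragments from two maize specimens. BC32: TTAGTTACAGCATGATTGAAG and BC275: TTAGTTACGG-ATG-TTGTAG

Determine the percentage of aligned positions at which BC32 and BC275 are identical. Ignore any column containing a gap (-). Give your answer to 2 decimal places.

89.47%

Excluding the 2 gap columns leaves 19 comparable sites.
Mismatches occur at site 9 (A/G), site 19 (A/T).
17 of the 19 comparable sites match, so the percent identity is 17/19 × 100 = 89.47%.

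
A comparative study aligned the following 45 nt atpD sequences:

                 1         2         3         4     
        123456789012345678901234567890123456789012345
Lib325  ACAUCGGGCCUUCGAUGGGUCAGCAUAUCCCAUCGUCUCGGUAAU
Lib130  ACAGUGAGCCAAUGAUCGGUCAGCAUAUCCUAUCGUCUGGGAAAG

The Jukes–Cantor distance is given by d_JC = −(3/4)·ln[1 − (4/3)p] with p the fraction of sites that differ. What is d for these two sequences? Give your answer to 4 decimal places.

0.2958

Differing sites — 4:U/G; 5:C/U; 7:G/A; 11:U/A; 12:U/A; 13:C/U; 17:G/C; 31:C/U; 39:C/G; 42:U/A; 45:U/G.
p = 11/45 = 0.244444.
d = −0.75 · ln(1 − (4/3)·0.244444) = −0.75 · ln(0.674075) = −0.75 · (-0.394414) = 0.2958.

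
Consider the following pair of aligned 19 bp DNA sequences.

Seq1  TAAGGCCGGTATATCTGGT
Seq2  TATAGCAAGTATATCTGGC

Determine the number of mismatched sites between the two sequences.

5

The sequences differ at positions 3 (A/T), 4 (G/A), 7 (C/A), 8 (G/A), 19 (T/C).
That gives 5 mismatches out of 19 aligned sites, so the Hamming distance is 5.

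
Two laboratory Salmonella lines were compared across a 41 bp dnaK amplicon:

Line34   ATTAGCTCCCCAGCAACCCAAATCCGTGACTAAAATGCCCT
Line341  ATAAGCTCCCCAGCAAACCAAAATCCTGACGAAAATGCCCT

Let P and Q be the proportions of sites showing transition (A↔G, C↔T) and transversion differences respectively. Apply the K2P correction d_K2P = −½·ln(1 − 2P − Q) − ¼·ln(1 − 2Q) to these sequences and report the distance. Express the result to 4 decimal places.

0.1635

The sequences differ at positions 3 (T/A, transversion), 17 (C/A, transversion), 23 (T/A, transversion), 24 (C/T, transition), 26 (G/C, transversion), 31 (T/G, transversion).
Of the 6 differences, 1 transition and 5 transversions over 41 sites: P = 1/41 = 0.024390, Q = 5/41 = 0.121951.
d = −0.5·ln(0.829269) − 0.25·ln(0.756098) = −0.5·(-0.187211) − 0.25·(-0.279584) = 0.1635.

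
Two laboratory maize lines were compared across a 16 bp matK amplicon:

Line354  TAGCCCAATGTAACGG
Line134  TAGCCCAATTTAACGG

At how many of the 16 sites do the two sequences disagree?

1

A single mismatch occurs at site 10 (G/T).
That gives 1 mismatch out of 16 aligned sites, so the Hamming distance is 1.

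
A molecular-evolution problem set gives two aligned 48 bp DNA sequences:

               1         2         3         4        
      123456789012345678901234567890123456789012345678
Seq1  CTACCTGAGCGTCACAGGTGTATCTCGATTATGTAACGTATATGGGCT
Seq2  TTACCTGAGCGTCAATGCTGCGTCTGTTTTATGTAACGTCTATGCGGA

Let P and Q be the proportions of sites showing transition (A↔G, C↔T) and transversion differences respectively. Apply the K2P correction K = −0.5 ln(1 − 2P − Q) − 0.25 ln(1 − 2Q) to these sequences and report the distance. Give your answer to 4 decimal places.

Differing sites — 1:C/T (Ti); 15:C/A (Tv); 16:A/T (Tv); 18:G/C (Tv); 21:T/C (Ti); 22:A/G (Ti); 26:C/G (Tv); 27:G/T (Tv); 28:A/T (Tv); 40:A/C (Tv); 45:G/C (Tv); 47:C/G (Tv); 48:T/A (Tv).
Of the 13 differences, 3 transitions and 10 transversions over 48 sites: P = 3/48 = 0.062500, Q = 10/48 = 0.208333.
d = −0.5·ln(0.666667) − 0.25·ln(0.583334) = −0.5·(-0.405465) − 0.25·(-0.538995) = 0.3375.

0.3375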